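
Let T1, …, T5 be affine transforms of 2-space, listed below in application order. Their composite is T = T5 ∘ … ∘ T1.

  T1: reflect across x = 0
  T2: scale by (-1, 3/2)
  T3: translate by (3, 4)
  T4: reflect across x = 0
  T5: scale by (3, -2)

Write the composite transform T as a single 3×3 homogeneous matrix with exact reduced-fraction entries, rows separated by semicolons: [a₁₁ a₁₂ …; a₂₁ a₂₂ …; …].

T1 = [-1 0 0; 0 1 0; 0 0 1]
T2·T1 = [1 0 0; 0 3/2 0; 0 0 1]
T3·…·T1 = [1 0 3; 0 3/2 4; 0 0 1]
T4·…·T1 = [-1 0 -3; 0 3/2 4; 0 0 1]
T5·…·T1 = [-3 0 -9; 0 -3 -8; 0 0 1]

T = [-3 0 -9; 0 -3 -8; 0 0 1]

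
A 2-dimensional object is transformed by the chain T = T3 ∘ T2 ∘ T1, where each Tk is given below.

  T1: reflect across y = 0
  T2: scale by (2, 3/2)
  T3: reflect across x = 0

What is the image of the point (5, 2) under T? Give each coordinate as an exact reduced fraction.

T(p) = (-10, -3)

T1 reflect across y = 0: (5, 2) → (5, -2)
T2 scale by (2, 3/2): (5, -2) → (10, -3)
T3 reflect across x = 0: (10, -3) → (-10, -3)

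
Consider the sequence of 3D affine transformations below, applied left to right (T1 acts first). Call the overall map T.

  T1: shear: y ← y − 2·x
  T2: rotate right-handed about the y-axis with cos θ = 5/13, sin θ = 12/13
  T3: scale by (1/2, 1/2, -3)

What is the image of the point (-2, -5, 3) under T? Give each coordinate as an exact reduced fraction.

T1 shear: y ← y − 2·x: (-2, -5, 3) → (-2, -1, 3)
T2 rotate right-handed about the y-axis with cos θ = 5/13, sin θ = 12/13: (-2, -1, 3) → (2, -1, 3)
T3 scale by (1/2, 1/2, -3): (2, -1, 3) → (1, -1/2, -9)

T(p) = (1, -1/2, -9)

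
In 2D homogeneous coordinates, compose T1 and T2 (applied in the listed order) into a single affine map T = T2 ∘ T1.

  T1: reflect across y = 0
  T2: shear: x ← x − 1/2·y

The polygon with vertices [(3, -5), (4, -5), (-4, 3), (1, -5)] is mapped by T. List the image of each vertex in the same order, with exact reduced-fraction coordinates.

T1 reflect across y = 0: (3, -5) → (3, 5); (4, -5) → (4, 5); (-4, 3) → (-4, -3); (1, -5) → (1, 5)
T2 shear: x ← x − 1/2·y: (3, 5) → (1/2, 5); (4, 5) → (3/2, 5); (-4, -3) → (-5/2, -3); (1, 5) → (-3/2, 5)

image vertices: (1/2, 5), (3/2, 5), (-5/2, -3), (-3/2, 5)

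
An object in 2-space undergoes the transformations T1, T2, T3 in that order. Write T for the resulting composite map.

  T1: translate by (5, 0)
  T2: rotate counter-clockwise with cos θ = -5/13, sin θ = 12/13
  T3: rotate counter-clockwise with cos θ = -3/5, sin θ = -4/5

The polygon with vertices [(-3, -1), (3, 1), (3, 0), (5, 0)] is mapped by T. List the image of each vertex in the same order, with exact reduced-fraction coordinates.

image vertices: (22/13, -19/13), (8, -1), (504/65, -128/65), (126/13, -32/13)

T1 translate by (5, 0): (-3, -1) → (2, -1); (3, 1) → (8, 1); (3, 0) → (8, 0); (5, 0) → (10, 0)
T2 rotate counter-clockwise with cos θ = -5/13, sin θ = 12/13: (2, -1) → (2/13, 29/13); (8, 1) → (-4, 7); (8, 0) → (-40/13, 96/13); (10, 0) → (-50/13, 120/13)
T3 rotate counter-clockwise with cos θ = -3/5, sin θ = -4/5: (2/13, 29/13) → (22/13, -19/13); (-4, 7) → (8, -1); (-40/13, 96/13) → (504/65, -128/65); (-50/13, 120/13) → (126/13, -32/13)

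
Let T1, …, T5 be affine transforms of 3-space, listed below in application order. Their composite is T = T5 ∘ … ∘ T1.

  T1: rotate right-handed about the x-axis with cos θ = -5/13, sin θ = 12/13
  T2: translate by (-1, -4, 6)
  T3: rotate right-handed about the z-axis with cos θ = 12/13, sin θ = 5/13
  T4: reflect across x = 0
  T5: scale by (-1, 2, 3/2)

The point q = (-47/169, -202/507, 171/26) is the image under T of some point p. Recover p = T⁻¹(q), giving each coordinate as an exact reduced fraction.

T1 = [1 0 0 0; 0 -5/13 -12/13 0; 0 12/13 -5/13 0; 0 0 0 1]
T2·T1 = [1 0 0 -1; 0 -5/13 -12/13 -4; 0 12/13 -5/13 6; 0 0 0 1]
T3·…·T1 = [12/13 25/169 60/169 8/13; 5/13 -60/169 -144/169 -53/13; 0 12/13 -5/13 6; 0 0 0 1]
T4·…·T1 = [-12/13 -25/169 -60/169 -8/13; 5/13 -60/169 -144/169 -53/13; 0 12/13 -5/13 6; 0 0 0 1]
T5·…·T1 = [12/13 25/169 60/169 8/13; 10/13 -120/169 -288/169 -106/13; 0 18/13 -15/26 9; 0 0 0 1]
det M = 3; M⁻¹ = [12/13 5/26 0 1; 25/169 -30/169 8/13 -92/13; 60/169 -72/169 -10/39 -18/13; 0 0 0 1]
M⁻¹ · (-47/169, -202/507, 171/26)ᵀ = (2/3, -3, -3)ᵀ

p = (2/3, -3, -3)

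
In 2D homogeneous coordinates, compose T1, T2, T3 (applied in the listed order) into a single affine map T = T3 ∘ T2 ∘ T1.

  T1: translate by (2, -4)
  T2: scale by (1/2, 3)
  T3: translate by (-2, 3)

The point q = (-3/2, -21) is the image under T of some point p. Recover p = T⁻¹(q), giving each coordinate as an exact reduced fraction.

T1 = [1 0 2; 0 1 -4; 0 0 1]
T2·T1 = [1/2 0 1; 0 3 -12; 0 0 1]
T3·…·T1 = [1/2 0 -1; 0 3 -9; 0 0 1]
det M = 3/2; M⁻¹ = [2 0 2; 0 1/3 3; 0 0 1]
M⁻¹ · (-3/2, -21)ᵀ = (-1, -4)ᵀ

p = (-1, -4)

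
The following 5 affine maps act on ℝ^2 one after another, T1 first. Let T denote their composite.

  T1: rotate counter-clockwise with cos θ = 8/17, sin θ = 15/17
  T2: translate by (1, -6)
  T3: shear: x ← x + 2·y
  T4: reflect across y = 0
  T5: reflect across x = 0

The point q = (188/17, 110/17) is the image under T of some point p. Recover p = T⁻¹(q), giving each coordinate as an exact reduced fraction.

T1 = [8/17 -15/17 0; 15/17 8/17 0; 0 0 1]
T2·T1 = [8/17 -15/17 1; 15/17 8/17 -6; 0 0 1]
T3·…·T1 = [38/17 1/17 -11; 15/17 8/17 -6; 0 0 1]
T4·…·T1 = [38/17 1/17 -11; -15/17 -8/17 6; 0 0 1]
T5·…·T1 = [-38/17 -1/17 11; -15/17 -8/17 6; 0 0 1]
det M = 1; M⁻¹ = [-8/17 1/17 82/17; 15/17 -38/17 63/17; 0 0 1]
M⁻¹ · (188/17, 110/17)ᵀ = (0, -1)ᵀ

p = (0, -1)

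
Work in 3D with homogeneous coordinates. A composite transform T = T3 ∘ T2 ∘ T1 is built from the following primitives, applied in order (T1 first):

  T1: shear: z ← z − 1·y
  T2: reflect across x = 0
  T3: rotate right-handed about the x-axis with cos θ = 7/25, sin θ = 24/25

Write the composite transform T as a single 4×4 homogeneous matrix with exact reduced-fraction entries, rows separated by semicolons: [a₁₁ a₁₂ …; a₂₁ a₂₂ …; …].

T = [-1 0 0 0; 0 31/25 -24/25 0; 0 17/25 7/25 0; 0 0 0 1]

T1 = [1 0 0 0; 0 1 0 0; 0 -1 1 0; 0 0 0 1]
T2·T1 = [-1 0 0 0; 0 1 0 0; 0 -1 1 0; 0 0 0 1]
T3·…·T1 = [-1 0 0 0; 0 31/25 -24/25 0; 0 17/25 7/25 0; 0 0 0 1]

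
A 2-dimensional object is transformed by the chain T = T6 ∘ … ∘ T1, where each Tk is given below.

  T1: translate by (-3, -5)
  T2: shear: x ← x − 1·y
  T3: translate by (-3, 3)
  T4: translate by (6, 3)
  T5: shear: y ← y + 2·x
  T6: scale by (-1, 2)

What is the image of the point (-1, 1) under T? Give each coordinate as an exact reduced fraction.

T(p) = (-3, 16)

T1 translate by (-3, -5): (-1, 1) → (-4, -4)
T2 shear: x ← x − 1·y: (-4, -4) → (0, -4)
T3 translate by (-3, 3): (0, -4) → (-3, -1)
T4 translate by (6, 3): (-3, -1) → (3, 2)
T5 shear: y ← y + 2·x: (3, 2) → (3, 8)
T6 scale by (-1, 2): (3, 8) → (-3, 16)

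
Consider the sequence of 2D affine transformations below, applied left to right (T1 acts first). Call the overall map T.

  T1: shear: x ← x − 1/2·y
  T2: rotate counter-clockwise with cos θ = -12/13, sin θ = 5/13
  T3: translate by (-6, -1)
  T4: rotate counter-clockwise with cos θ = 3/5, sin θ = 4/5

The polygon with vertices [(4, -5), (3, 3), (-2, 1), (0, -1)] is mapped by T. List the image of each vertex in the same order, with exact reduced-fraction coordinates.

T1 shear: x ← x − 1/2·y: (4, -5) → (13/2, -5); (3, 3) → (3/2, 3); (-2, 1) → (-5/2, 1); (0, -1) → (1/2, -1)
T2 rotate counter-clockwise with cos θ = -12/13, sin θ = 5/13: (13/2, -5) → (-53/13, 185/26); (3/2, 3) → (-33/13, -57/26); (-5/2, 1) → (25/13, -49/26); (1/2, -1) → (-1/13, 29/26)
T3 translate by (-6, -1): (-53/13, 185/26) → (-131/13, 159/26); (-33/13, -57/26) → (-111/13, -83/26); (25/13, -49/26) → (-53/13, -75/26); (-1/13, 29/26) → (-79/13, 3/26)
T4 rotate counter-clockwise with cos θ = 3/5, sin θ = 4/5: (-131/13, 159/26) → (-711/65, -571/130); (-111/13, -83/26) → (-167/65, -1137/130); (-53/13, -75/26) → (-9/65, -649/130); (-79/13, 3/26) → (-243/65, -623/130)

image vertices: (-711/65, -571/130), (-167/65, -1137/130), (-9/65, -649/130), (-243/65, -623/130)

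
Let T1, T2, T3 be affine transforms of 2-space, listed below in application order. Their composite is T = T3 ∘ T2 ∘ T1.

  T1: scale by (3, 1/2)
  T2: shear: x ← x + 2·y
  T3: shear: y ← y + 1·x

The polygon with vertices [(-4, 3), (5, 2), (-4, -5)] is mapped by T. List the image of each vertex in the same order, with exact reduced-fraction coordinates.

image vertices: (-9, -15/2), (17, 18), (-17, -39/2)

T1 scale by (3, 1/2): (-4, 3) → (-12, 3/2); (5, 2) → (15, 1); (-4, -5) → (-12, -5/2)
T2 shear: x ← x + 2·y: (-12, 3/2) → (-9, 3/2); (15, 1) → (17, 1); (-12, -5/2) → (-17, -5/2)
T3 shear: y ← y + 1·x: (-9, 3/2) → (-9, -15/2); (17, 1) → (17, 18); (-17, -5/2) → (-17, -39/2)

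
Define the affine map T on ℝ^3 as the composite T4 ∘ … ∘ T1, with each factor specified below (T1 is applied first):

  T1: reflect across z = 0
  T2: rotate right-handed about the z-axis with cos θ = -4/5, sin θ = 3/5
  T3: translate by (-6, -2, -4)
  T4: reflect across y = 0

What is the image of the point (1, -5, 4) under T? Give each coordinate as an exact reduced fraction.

T1 reflect across z = 0: (1, -5, 4) → (1, -5, -4)
T2 rotate right-handed about the z-axis with cos θ = -4/5, sin θ = 3/5: (1, -5, -4) → (11/5, 23/5, -4)
T3 translate by (-6, -2, -4): (11/5, 23/5, -4) → (-19/5, 13/5, -8)
T4 reflect across y = 0: (-19/5, 13/5, -8) → (-19/5, -13/5, -8)

T(p) = (-19/5, -13/5, -8)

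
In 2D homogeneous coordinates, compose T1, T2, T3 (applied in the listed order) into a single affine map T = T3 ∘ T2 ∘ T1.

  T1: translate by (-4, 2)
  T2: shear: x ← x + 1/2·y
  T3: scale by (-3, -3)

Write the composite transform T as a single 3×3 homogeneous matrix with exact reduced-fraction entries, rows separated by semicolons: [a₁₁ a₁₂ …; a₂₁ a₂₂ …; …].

T = [-3 -3/2 9; 0 -3 -6; 0 0 1]

T1 = [1 0 -4; 0 1 2; 0 0 1]
T2·T1 = [1 1/2 -3; 0 1 2; 0 0 1]
T3·…·T1 = [-3 -3/2 9; 0 -3 -6; 0 0 1]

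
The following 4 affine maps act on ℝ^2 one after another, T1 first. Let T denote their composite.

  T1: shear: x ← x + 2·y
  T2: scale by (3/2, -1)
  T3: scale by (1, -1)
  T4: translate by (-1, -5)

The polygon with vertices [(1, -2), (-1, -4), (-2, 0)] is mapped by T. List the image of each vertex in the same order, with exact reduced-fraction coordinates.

T1 shear: x ← x + 2·y: (1, -2) → (-3, -2); (-1, -4) → (-9, -4); (-2, 0) → (-2, 0)
T2 scale by (3/2, -1): (-3, -2) → (-9/2, 2); (-9, -4) → (-27/2, 4); (-2, 0) → (-3, 0)
T3 scale by (1, -1): (-9/2, 2) → (-9/2, -2); (-27/2, 4) → (-27/2, -4); (-3, 0) → (-3, 0)
T4 translate by (-1, -5): (-9/2, -2) → (-11/2, -7); (-27/2, -4) → (-29/2, -9); (-3, 0) → (-4, -5)

image vertices: (-11/2, -7), (-29/2, -9), (-4, -5)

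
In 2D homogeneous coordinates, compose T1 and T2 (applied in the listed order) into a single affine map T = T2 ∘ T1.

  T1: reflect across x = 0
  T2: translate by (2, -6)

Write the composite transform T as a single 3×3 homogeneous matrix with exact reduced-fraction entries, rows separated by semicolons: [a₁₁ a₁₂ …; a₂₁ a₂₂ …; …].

T1 = [-1 0 0; 0 1 0; 0 0 1]
T2·T1 = [-1 0 2; 0 1 -6; 0 0 1]

T = [-1 0 2; 0 1 -6; 0 0 1]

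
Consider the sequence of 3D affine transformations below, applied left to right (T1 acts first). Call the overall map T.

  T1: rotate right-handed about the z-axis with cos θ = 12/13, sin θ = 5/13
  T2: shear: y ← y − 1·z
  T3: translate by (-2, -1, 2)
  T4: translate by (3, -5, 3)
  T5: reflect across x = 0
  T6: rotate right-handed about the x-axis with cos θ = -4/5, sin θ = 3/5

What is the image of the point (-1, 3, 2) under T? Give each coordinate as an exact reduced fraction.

T1 rotate right-handed about the z-axis with cos θ = 12/13, sin θ = 5/13: (-1, 3, 2) → (-27/13, 31/13, 2)
T2 shear: y ← y − 1·z: (-27/13, 31/13, 2) → (-27/13, 5/13, 2)
T3 translate by (-2, -1, 2): (-27/13, 5/13, 2) → (-53/13, -8/13, 4)
T4 translate by (3, -5, 3): (-53/13, -8/13, 4) → (-14/13, -73/13, 7)
T5 reflect across x = 0: (-14/13, -73/13, 7) → (14/13, -73/13, 7)
T6 rotate right-handed about the x-axis with cos θ = -4/5, sin θ = 3/5: (14/13, -73/13, 7) → (14/13, 19/65, -583/65)

T(p) = (14/13, 19/65, -583/65)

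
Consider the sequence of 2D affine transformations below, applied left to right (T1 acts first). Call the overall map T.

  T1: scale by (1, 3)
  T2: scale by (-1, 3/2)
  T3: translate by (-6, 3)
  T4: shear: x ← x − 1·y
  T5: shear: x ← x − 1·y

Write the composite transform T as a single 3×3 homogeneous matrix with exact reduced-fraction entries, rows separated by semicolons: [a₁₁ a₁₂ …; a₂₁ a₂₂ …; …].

T = [-1 -9 -12; 0 9/2 3; 0 0 1]

T1 = [1 0 0; 0 3 0; 0 0 1]
T2·T1 = [-1 0 0; 0 9/2 0; 0 0 1]
T3·…·T1 = [-1 0 -6; 0 9/2 3; 0 0 1]
T4·…·T1 = [-1 -9/2 -9; 0 9/2 3; 0 0 1]
T5·…·T1 = [-1 -9 -12; 0 9/2 3; 0 0 1]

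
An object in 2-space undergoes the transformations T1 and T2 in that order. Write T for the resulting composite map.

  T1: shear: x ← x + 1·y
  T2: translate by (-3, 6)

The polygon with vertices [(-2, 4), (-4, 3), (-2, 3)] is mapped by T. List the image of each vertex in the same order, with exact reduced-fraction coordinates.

image vertices: (-1, 10), (-4, 9), (-2, 9)

T1 shear: x ← x + 1·y: (-2, 4) → (2, 4); (-4, 3) → (-1, 3); (-2, 3) → (1, 3)
T2 translate by (-3, 6): (2, 4) → (-1, 10); (-1, 3) → (-4, 9); (1, 3) → (-2, 9)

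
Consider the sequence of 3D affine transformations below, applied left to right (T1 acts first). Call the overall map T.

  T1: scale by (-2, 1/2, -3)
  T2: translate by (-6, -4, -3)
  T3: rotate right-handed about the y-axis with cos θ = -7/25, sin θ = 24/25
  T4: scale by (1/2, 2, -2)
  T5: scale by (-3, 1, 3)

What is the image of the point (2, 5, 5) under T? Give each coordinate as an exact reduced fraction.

T(p) = (543/25, -3, -2196/25)

T1 scale by (-2, 1/2, -3): (2, 5, 5) → (-4, 5/2, -15)
T2 translate by (-6, -4, -3): (-4, 5/2, -15) → (-10, -3/2, -18)
T3 rotate right-handed about the y-axis with cos θ = -7/25, sin θ = 24/25: (-10, -3/2, -18) → (-362/25, -3/2, 366/25)
T4 scale by (1/2, 2, -2): (-362/25, -3/2, 366/25) → (-181/25, -3, -732/25)
T5 scale by (-3, 1, 3): (-181/25, -3, -732/25) → (543/25, -3, -2196/25)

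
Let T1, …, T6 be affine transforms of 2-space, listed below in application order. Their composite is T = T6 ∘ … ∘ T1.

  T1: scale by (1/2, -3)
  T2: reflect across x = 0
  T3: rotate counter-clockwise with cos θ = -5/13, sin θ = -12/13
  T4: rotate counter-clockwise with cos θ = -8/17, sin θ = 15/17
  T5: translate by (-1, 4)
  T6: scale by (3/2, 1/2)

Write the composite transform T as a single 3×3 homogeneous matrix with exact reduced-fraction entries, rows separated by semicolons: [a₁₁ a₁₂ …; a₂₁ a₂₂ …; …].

T = [-165/221 189/442 -3/2; -21/884 -330/221 2; 0 0 1]

T1 = [1/2 0 0; 0 -3 0; 0 0 1]
T2·T1 = [-1/2 0 0; 0 -3 0; 0 0 1]
T3·…·T1 = [5/26 -36/13 0; 6/13 15/13 0; 0 0 1]
T4·…·T1 = [-110/221 63/221 0; -21/442 -660/221 0; 0 0 1]
T5·…·T1 = [-110/221 63/221 -1; -21/442 -660/221 4; 0 0 1]
T6·…·T1 = [-165/221 189/442 -3/2; -21/884 -330/221 2; 0 0 1]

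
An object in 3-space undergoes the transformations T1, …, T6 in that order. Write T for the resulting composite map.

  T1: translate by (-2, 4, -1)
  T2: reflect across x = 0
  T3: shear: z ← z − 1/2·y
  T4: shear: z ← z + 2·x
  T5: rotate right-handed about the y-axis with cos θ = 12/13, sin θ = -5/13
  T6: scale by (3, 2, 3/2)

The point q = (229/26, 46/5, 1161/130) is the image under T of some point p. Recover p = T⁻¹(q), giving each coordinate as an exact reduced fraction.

p = (-3, 3/5, -7/3)

T1 = [1 0 0 -2; 0 1 0 4; 0 0 1 -1; 0 0 0 1]
T2·T1 = [-1 0 0 2; 0 1 0 4; 0 0 1 -1; 0 0 0 1]
T3·…·T1 = [-1 0 0 2; 0 1 0 4; 0 -1/2 1 -3; 0 0 0 1]
T4·…·T1 = [-1 0 0 2; 0 1 0 4; -2 -1/2 1 1; 0 0 0 1]
T5·…·T1 = [-2/13 5/26 -5/13 19/13; 0 1 0 4; -29/13 -6/13 12/13 22/13; 0 0 0 1]
T6·…·T1 = [-6/13 15/26 -15/13 57/13; 0 2 0 8; -87/26 -9/13 18/13 33/13; 0 0 0 1]
det M = -9; M⁻¹ = [-4/13 0 -10/39 2; 0 1/2 0 -4; -29/39 1/4 4/39 1; 0 0 0 1]
M⁻¹ · (229/26, 46/5, 1161/130)ᵀ = (-3, 3/5, -7/3)ᵀ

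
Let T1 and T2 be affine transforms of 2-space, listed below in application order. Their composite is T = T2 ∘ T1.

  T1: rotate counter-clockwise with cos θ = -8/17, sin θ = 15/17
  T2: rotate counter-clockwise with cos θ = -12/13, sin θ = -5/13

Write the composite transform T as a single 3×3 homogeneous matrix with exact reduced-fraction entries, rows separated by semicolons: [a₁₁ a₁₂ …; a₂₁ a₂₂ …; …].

T1 = [-8/17 -15/17 0; 15/17 -8/17 0; 0 0 1]
T2·T1 = [171/221 140/221 0; -140/221 171/221 0; 0 0 1]

T = [171/221 140/221 0; -140/221 171/221 0; 0 0 1]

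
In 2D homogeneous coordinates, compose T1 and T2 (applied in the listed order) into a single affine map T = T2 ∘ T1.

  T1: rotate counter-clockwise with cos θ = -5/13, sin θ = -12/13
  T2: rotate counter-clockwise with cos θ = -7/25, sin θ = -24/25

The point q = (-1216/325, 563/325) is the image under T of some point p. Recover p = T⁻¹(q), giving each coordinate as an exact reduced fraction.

p = (4, 1)

T1 = [-5/13 12/13 0; -12/13 -5/13 0; 0 0 1]
T2·T1 = [-253/325 -204/325 0; 204/325 -253/325 0; 0 0 1]
det M = 1; M⁻¹ = [-253/325 204/325 0; -204/325 -253/325 0; 0 0 1]
M⁻¹ · (-1216/325, 563/325)ᵀ = (4, 1)ᵀ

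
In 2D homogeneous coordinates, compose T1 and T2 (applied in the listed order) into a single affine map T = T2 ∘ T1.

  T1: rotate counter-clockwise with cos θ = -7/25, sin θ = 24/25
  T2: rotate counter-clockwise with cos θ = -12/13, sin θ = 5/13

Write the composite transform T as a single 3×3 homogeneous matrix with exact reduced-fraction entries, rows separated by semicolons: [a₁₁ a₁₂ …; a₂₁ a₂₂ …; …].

T = [-36/325 323/325 0; -323/325 -36/325 0; 0 0 1]

T1 = [-7/25 -24/25 0; 24/25 -7/25 0; 0 0 1]
T2·T1 = [-36/325 323/325 0; -323/325 -36/325 0; 0 0 1]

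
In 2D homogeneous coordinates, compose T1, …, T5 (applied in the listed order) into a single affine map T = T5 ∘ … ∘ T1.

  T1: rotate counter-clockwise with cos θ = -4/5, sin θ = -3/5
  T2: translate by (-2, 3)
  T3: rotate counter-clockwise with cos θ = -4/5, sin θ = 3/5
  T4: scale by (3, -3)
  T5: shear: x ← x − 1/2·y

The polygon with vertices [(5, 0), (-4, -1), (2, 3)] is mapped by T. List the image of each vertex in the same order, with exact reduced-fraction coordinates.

T1 rotate counter-clockwise with cos θ = -4/5, sin θ = -3/5: (5, 0) → (-4, -3); (-4, -1) → (13/5, 16/5); (2, 3) → (1/5, -18/5)
T2 translate by (-2, 3): (-4, -3) → (-6, 0); (13/5, 16/5) → (3/5, 31/5); (1/5, -18/5) → (-9/5, -3/5)
T3 rotate counter-clockwise with cos θ = -4/5, sin θ = 3/5: (-6, 0) → (24/5, -18/5); (3/5, 31/5) → (-21/5, -23/5); (-9/5, -3/5) → (9/5, -3/5)
T4 scale by (3, -3): (24/5, -18/5) → (72/5, 54/5); (-21/5, -23/5) → (-63/5, 69/5); (9/5, -3/5) → (27/5, 9/5)
T5 shear: x ← x − 1/2·y: (72/5, 54/5) → (9, 54/5); (-63/5, 69/5) → (-39/2, 69/5); (27/5, 9/5) → (9/2, 9/5)

image vertices: (9, 54/5), (-39/2, 69/5), (9/2, 9/5)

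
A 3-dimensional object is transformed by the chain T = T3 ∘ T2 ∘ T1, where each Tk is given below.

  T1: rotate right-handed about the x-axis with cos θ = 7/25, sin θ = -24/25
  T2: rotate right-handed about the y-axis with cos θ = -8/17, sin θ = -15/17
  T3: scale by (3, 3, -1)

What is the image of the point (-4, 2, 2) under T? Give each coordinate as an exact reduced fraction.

T1 rotate right-handed about the x-axis with cos θ = 7/25, sin θ = -24/25: (-4, 2, 2) → (-4, 62/25, -34/25)
T2 rotate right-handed about the y-axis with cos θ = -8/17, sin θ = -15/17: (-4, 62/25, -34/25) → (262/85, 62/25, -1228/425)
T3 scale by (3, 3, -1): (262/85, 62/25, -1228/425) → (786/85, 186/25, 1228/425)

T(p) = (786/85, 186/25, 1228/425)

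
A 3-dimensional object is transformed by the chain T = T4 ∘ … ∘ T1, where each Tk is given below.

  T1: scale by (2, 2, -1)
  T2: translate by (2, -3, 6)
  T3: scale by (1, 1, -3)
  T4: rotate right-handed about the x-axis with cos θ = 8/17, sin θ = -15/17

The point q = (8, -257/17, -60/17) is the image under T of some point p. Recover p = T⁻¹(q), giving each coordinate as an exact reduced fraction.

p = (3, -1/2, 1)

T1 = [2 0 0 0; 0 2 0 0; 0 0 -1 0; 0 0 0 1]
T2·T1 = [2 0 0 2; 0 2 0 -3; 0 0 -1 6; 0 0 0 1]
T3·…·T1 = [2 0 0 2; 0 2 0 -3; 0 0 3 -18; 0 0 0 1]
T4·…·T1 = [2 0 0 2; 0 16/17 45/17 -294/17; 0 -30/17 24/17 -99/17; 0 0 0 1]
det M = 12; M⁻¹ = [1/2 0 0 -1; 0 4/17 -15/34 3/2; 0 5/17 8/51 6; 0 0 0 1]
M⁻¹ · (8, -257/17, -60/17)ᵀ = (3, -1/2, 1)ᵀ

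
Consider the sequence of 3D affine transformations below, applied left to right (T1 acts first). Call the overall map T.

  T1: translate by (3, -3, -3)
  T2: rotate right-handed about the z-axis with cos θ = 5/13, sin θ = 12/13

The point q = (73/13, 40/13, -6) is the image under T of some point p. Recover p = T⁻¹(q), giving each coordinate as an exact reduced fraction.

p = (2, -1, -3)

T1 = [1 0 0 3; 0 1 0 -3; 0 0 1 -3; 0 0 0 1]
T2·T1 = [5/13 -12/13 0 51/13; 12/13 5/13 0 21/13; 0 0 1 -3; 0 0 0 1]
det M = 1; M⁻¹ = [5/13 12/13 0 -3; -12/13 5/13 0 3; 0 0 1 3; 0 0 0 1]
M⁻¹ · (73/13, 40/13, -6)ᵀ = (2, -1, -3)ᵀ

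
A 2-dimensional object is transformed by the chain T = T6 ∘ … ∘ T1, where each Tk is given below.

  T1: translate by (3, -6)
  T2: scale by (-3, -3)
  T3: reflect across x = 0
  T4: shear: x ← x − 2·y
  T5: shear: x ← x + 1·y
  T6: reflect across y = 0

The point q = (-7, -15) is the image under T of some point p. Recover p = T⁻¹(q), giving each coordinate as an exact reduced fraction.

T1 = [1 0 3; 0 1 -6; 0 0 1]
T2·T1 = [-3 0 -9; 0 -3 18; 0 0 1]
T3·…·T1 = [3 0 9; 0 -3 18; 0 0 1]
T4·…·T1 = [3 6 -27; 0 -3 18; 0 0 1]
T5·…·T1 = [3 3 -9; 0 -3 18; 0 0 1]
T6·…·T1 = [3 3 -9; 0 3 -18; 0 0 1]
det M = 9; M⁻¹ = [1/3 -1/3 -3; 0 1/3 6; 0 0 1]
M⁻¹ · (-7, -15)ᵀ = (-1/3, 1)ᵀ

p = (-1/3, 1)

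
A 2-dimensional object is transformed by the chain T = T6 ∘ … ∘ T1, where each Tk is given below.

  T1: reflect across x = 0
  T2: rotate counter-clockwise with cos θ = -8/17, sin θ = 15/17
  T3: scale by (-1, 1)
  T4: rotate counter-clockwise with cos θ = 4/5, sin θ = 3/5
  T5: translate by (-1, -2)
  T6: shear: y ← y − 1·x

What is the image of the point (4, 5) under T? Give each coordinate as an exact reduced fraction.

T(p) = (387/85, -828/85)

T1 reflect across x = 0: (4, 5) → (-4, 5)
T2 rotate counter-clockwise with cos θ = -8/17, sin θ = 15/17: (-4, 5) → (-43/17, -100/17)
T3 scale by (-1, 1): (-43/17, -100/17) → (43/17, -100/17)
T4 rotate counter-clockwise with cos θ = 4/5, sin θ = 3/5: (43/17, -100/17) → (472/85, -271/85)
T5 translate by (-1, -2): (472/85, -271/85) → (387/85, -441/85)
T6 shear: y ← y − 1·x: (387/85, -441/85) → (387/85, -828/85)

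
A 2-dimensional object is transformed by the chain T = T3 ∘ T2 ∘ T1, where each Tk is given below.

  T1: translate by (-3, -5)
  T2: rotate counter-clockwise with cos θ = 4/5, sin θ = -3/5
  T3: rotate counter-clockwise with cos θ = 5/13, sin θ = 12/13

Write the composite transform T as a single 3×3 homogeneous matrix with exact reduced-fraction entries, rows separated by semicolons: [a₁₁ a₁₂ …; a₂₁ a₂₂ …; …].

T1 = [1 0 -3; 0 1 -5; 0 0 1]
T2·T1 = [4/5 3/5 -27/5; -3/5 4/5 -11/5; 0 0 1]
T3·…·T1 = [56/65 -33/65 -3/65; 33/65 56/65 -379/65; 0 0 1]

T = [56/65 -33/65 -3/65; 33/65 56/65 -379/65; 0 0 1]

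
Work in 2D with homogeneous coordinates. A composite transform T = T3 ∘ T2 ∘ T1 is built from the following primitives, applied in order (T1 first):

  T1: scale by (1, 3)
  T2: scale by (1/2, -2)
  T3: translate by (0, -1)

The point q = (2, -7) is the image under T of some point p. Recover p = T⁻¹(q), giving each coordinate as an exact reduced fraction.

p = (4, 1)

T1 = [1 0 0; 0 3 0; 0 0 1]
T2·T1 = [1/2 0 0; 0 -6 0; 0 0 1]
T3·…·T1 = [1/2 0 0; 0 -6 -1; 0 0 1]
det M = -3; M⁻¹ = [2 0 0; 0 -1/6 -1/6; 0 0 1]
M⁻¹ · (2, -7)ᵀ = (4, 1)ᵀ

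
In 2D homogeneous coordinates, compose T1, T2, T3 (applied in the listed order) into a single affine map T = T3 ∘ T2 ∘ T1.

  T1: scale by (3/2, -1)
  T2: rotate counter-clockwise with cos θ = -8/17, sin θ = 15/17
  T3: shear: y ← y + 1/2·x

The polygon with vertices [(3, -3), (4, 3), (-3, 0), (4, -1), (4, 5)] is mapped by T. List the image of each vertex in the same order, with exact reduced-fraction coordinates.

image vertices: (-81/17, 3/17), (-3/17, 225/34), (36/17, -99/34), (-63/17, 101/34), (27/17, 287/34)

T1 scale by (3/2, -1): (3, -3) → (9/2, 3); (4, 3) → (6, -3); (-3, 0) → (-9/2, 0); (4, -1) → (6, 1); (4, 5) → (6, -5)
T2 rotate counter-clockwise with cos θ = -8/17, sin θ = 15/17: (9/2, 3) → (-81/17, 87/34); (6, -3) → (-3/17, 114/17); (-9/2, 0) → (36/17, -135/34); (6, 1) → (-63/17, 82/17); (6, -5) → (27/17, 130/17)
T3 shear: y ← y + 1/2·x: (-81/17, 87/34) → (-81/17, 3/17); (-3/17, 114/17) → (-3/17, 225/34); (36/17, -135/34) → (36/17, -99/34); (-63/17, 82/17) → (-63/17, 101/34); (27/17, 130/17) → (27/17, 287/34)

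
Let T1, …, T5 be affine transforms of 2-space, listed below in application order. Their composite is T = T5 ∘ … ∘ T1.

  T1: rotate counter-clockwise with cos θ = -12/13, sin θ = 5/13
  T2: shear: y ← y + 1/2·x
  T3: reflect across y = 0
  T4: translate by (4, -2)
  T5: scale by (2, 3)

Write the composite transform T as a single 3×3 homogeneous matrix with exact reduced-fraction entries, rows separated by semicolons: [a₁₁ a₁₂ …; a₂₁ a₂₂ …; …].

T1 = [-12/13 -5/13 0; 5/13 -12/13 0; 0 0 1]
T2·T1 = [-12/13 -5/13 0; -1/13 -29/26 0; 0 0 1]
T3·…·T1 = [-12/13 -5/13 0; 1/13 29/26 0; 0 0 1]
T4·…·T1 = [-12/13 -5/13 4; 1/13 29/26 -2; 0 0 1]
T5·…·T1 = [-24/13 -10/13 8; 3/13 87/26 -6; 0 0 1]

T = [-24/13 -10/13 8; 3/13 87/26 -6; 0 0 1]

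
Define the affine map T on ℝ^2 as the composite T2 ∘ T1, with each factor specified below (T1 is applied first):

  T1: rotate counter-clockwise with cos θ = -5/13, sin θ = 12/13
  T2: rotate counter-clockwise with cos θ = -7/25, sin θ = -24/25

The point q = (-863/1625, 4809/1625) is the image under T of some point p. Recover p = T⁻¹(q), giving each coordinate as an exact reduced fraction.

p = (-1/5, 3)

T1 = [-5/13 -12/13 0; 12/13 -5/13 0; 0 0 1]
T2·T1 = [323/325 -36/325 0; 36/325 323/325 0; 0 0 1]
det M = 1; M⁻¹ = [323/325 36/325 0; -36/325 323/325 0; 0 0 1]
M⁻¹ · (-863/1625, 4809/1625)ᵀ = (-1/5, 3)ᵀ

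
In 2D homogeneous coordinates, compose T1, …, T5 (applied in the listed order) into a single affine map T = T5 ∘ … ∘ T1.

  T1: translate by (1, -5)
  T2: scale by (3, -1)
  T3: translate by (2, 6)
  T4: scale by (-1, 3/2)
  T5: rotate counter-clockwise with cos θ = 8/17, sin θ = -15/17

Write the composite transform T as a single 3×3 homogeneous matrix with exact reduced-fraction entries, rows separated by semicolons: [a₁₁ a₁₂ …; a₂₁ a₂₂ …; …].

T = [-24/17 -45/34 415/34; 45/17 -12/17 207/17; 0 0 1]

T1 = [1 0 1; 0 1 -5; 0 0 1]
T2·T1 = [3 0 3; 0 -1 5; 0 0 1]
T3·…·T1 = [3 0 5; 0 -1 11; 0 0 1]
T4·…·T1 = [-3 0 -5; 0 -3/2 33/2; 0 0 1]
T5·…·T1 = [-24/17 -45/34 415/34; 45/17 -12/17 207/17; 0 0 1]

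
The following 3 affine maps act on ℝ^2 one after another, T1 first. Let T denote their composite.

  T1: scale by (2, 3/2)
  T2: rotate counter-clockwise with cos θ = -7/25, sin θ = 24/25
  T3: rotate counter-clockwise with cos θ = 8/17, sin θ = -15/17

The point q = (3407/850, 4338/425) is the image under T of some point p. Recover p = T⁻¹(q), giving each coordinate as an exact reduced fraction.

T1 = [2 0 0; 0 3/2 0; 0 0 1]
T2·T1 = [-14/25 -36/25 0; 48/25 -21/50 0; 0 0 1]
T3·…·T1 = [608/425 -891/850 0; 594/425 456/425 0; 0 0 1]
det M = 3; M⁻¹ = [152/425 297/850 0; -198/425 608/1275 0; 0 0 1]
M⁻¹ · (3407/850, 4338/425)ᵀ = (5, 3)ᵀ

p = (5, 3)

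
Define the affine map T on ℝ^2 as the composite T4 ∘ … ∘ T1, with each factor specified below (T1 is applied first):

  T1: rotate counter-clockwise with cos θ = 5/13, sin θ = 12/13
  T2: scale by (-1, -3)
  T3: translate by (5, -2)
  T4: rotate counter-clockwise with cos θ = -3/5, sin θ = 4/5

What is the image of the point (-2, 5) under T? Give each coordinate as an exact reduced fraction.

T(p) = (-289/65, 627/65)

T1 rotate counter-clockwise with cos θ = 5/13, sin θ = 12/13: (-2, 5) → (-70/13, 1/13)
T2 scale by (-1, -3): (-70/13, 1/13) → (70/13, -3/13)
T3 translate by (5, -2): (70/13, -3/13) → (135/13, -29/13)
T4 rotate counter-clockwise with cos θ = -3/5, sin θ = 4/5: (135/13, -29/13) → (-289/65, 627/65)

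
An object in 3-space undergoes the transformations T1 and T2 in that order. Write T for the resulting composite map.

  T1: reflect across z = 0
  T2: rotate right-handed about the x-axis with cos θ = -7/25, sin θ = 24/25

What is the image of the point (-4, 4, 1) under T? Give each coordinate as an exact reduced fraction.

T1 reflect across z = 0: (-4, 4, 1) → (-4, 4, -1)
T2 rotate right-handed about the x-axis with cos θ = -7/25, sin θ = 24/25: (-4, 4, -1) → (-4, -4/25, 103/25)

T(p) = (-4, -4/25, 103/25)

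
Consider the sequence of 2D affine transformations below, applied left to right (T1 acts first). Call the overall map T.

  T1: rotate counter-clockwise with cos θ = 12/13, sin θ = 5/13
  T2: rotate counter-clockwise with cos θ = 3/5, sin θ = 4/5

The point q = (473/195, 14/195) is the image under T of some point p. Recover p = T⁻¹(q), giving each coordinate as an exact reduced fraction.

p = (2/3, -7/3)

T1 = [12/13 -5/13 0; 5/13 12/13 0; 0 0 1]
T2·T1 = [16/65 -63/65 0; 63/65 16/65 0; 0 0 1]
det M = 1; M⁻¹ = [16/65 63/65 0; -63/65 16/65 0; 0 0 1]
M⁻¹ · (473/195, 14/195)ᵀ = (2/3, -7/3)ᵀ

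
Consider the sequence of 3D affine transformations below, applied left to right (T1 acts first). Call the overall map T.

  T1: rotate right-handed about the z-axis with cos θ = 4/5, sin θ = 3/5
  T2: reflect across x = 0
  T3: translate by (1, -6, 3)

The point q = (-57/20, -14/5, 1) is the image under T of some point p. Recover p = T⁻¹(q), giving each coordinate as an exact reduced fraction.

p = (5, 1/4, -2)

T1 = [4/5 -3/5 0 0; 3/5 4/5 0 0; 0 0 1 0; 0 0 0 1]
T2·T1 = [-4/5 3/5 0 0; 3/5 4/5 0 0; 0 0 1 0; 0 0 0 1]
T3·…·T1 = [-4/5 3/5 0 1; 3/5 4/5 0 -6; 0 0 1 3; 0 0 0 1]
det M = -1; M⁻¹ = [-4/5 3/5 0 22/5; 3/5 4/5 0 21/5; 0 0 1 -3; 0 0 0 1]
M⁻¹ · (-57/20, -14/5, 1)ᵀ = (5, 1/4, -2)ᵀ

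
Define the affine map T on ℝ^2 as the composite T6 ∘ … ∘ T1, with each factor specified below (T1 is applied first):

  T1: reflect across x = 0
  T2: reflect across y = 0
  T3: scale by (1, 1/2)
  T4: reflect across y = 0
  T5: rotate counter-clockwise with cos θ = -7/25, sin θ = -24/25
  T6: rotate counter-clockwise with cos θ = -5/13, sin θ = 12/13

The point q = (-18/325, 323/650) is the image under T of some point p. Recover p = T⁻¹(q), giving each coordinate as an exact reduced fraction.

p = (0, 1)

T1 = [-1 0 0; 0 1 0; 0 0 1]
T2·T1 = [-1 0 0; 0 -1 0; 0 0 1]
T3·…·T1 = [-1 0 0; 0 -1/2 0; 0 0 1]
T4·…·T1 = [-1 0 0; 0 1/2 0; 0 0 1]
T5·…·T1 = [7/25 12/25 0; 24/25 -7/50 0; 0 0 1]
T6·…·T1 = [-323/325 -18/325 0; -36/325 323/650 0; 0 0 1]
det M = -1/2; M⁻¹ = [-323/325 -36/325 0; -72/325 646/325 0; 0 0 1]
M⁻¹ · (-18/325, 323/650)ᵀ = (0, 1)ᵀ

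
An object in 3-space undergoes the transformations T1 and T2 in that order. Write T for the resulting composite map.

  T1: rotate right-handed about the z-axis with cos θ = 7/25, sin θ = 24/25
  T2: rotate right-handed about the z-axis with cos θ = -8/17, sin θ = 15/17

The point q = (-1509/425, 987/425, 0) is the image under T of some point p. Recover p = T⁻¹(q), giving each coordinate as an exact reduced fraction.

p = (3, -3, 0)

T1 = [7/25 -24/25 0 0; 24/25 7/25 0 0; 0 0 1 0; 0 0 0 1]
T2·T1 = [-416/425 87/425 0 0; -87/425 -416/425 0 0; 0 0 1 0; 0 0 0 1]
det M = 1; M⁻¹ = [-416/425 -87/425 0 0; 87/425 -416/425 0 0; 0 0 1 0; 0 0 0 1]
M⁻¹ · (-1509/425, 987/425, 0)ᵀ = (3, -3, 0)ᵀ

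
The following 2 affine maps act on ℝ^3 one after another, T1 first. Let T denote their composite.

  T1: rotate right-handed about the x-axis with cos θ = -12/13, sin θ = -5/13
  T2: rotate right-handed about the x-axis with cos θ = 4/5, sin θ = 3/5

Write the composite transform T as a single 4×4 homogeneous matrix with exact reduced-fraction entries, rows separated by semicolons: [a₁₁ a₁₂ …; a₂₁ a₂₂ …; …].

T = [1 0 0 0; 0 -33/65 56/65 0; 0 -56/65 -33/65 0; 0 0 0 1]

T1 = [1 0 0 0; 0 -12/13 5/13 0; 0 -5/13 -12/13 0; 0 0 0 1]
T2·T1 = [1 0 0 0; 0 -33/65 56/65 0; 0 -56/65 -33/65 0; 0 0 0 1]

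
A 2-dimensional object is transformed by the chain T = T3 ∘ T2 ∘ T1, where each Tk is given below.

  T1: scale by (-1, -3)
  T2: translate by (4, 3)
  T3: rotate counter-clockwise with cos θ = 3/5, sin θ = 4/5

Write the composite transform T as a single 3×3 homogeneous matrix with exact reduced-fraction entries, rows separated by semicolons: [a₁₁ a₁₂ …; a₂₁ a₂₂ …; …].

T1 = [-1 0 0; 0 -3 0; 0 0 1]
T2·T1 = [-1 0 4; 0 -3 3; 0 0 1]
T3·…·T1 = [-3/5 12/5 0; -4/5 -9/5 5; 0 0 1]

T = [-3/5 12/5 0; -4/5 -9/5 5; 0 0 1]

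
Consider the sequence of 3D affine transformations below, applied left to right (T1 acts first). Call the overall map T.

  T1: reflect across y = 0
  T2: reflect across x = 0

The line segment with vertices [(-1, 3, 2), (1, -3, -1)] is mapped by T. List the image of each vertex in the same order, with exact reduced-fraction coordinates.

image vertices: (1, -3, 2), (-1, 3, -1)

T1 reflect across y = 0: (-1, 3, 2) → (-1, -3, 2); (1, -3, -1) → (1, 3, -1)
T2 reflect across x = 0: (-1, -3, 2) → (1, -3, 2); (1, 3, -1) → (-1, 3, -1)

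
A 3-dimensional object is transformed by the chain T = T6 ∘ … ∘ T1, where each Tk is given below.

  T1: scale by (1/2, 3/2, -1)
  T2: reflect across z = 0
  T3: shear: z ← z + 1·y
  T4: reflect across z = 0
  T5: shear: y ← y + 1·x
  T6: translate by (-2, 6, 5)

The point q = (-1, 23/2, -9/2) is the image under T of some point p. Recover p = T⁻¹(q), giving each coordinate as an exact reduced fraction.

p = (2, 3, 5)

T1 = [1/2 0 0 0; 0 3/2 0 0; 0 0 -1 0; 0 0 0 1]
T2·T1 = [1/2 0 0 0; 0 3/2 0 0; 0 0 1 0; 0 0 0 1]
T3·…·T1 = [1/2 0 0 0; 0 3/2 0 0; 0 3/2 1 0; 0 0 0 1]
T4·…·T1 = [1/2 0 0 0; 0 3/2 0 0; 0 -3/2 -1 0; 0 0 0 1]
T5·…·T1 = [1/2 0 0 0; 1/2 3/2 0 0; 0 -3/2 -1 0; 0 0 0 1]
T6·…·T1 = [1/2 0 0 -2; 1/2 3/2 0 6; 0 -3/2 -1 5; 0 0 0 1]
det M = -3/4; M⁻¹ = [2 0 0 4; -2/3 2/3 0 -16/3; 1 -1 -1 13; 0 0 0 1]
M⁻¹ · (-1, 23/2, -9/2)ᵀ = (2, 3, 5)ᵀ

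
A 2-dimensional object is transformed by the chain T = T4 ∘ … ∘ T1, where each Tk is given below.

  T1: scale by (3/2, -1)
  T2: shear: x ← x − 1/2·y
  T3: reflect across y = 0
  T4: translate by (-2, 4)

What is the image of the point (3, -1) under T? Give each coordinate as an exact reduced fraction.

T1 scale by (3/2, -1): (3, -1) → (9/2, 1)
T2 shear: x ← x − 1/2·y: (9/2, 1) → (4, 1)
T3 reflect across y = 0: (4, 1) → (4, -1)
T4 translate by (-2, 4): (4, -1) → (2, 3)

T(p) = (2, 3)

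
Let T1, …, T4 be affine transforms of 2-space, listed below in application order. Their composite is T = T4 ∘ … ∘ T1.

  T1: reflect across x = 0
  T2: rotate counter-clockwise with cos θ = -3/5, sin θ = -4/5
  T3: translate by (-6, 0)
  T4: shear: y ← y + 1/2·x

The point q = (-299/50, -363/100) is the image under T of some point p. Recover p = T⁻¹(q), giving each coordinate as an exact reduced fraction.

T1 = [-1 0 0; 0 1 0; 0 0 1]
T2·T1 = [3/5 4/5 0; 4/5 -3/5 0; 0 0 1]
T3·…·T1 = [3/5 4/5 -6; 4/5 -3/5 0; 0 0 1]
T4·…·T1 = [3/5 4/5 -6; 11/10 -1/5 -3; 0 0 1]
det M = -1; M⁻¹ = [1/5 4/5 18/5; 11/10 -3/5 24/5; 0 0 1]
M⁻¹ · (-299/50, -363/100)ᵀ = (-1/2, 2/5)ᵀ

p = (-1/2, 2/5)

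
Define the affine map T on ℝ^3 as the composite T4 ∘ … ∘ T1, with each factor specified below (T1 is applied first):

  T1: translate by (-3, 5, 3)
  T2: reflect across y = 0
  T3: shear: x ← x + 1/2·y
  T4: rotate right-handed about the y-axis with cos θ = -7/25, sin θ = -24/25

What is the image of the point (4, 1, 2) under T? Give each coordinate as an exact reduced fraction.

T1 translate by (-3, 5, 3): (4, 1, 2) → (1, 6, 5)
T2 reflect across y = 0: (1, 6, 5) → (1, -6, 5)
T3 shear: x ← x + 1/2·y: (1, -6, 5) → (-2, -6, 5)
T4 rotate right-handed about the y-axis with cos θ = -7/25, sin θ = -24/25: (-2, -6, 5) → (-106/25, -6, -83/25)

T(p) = (-106/25, -6, -83/25)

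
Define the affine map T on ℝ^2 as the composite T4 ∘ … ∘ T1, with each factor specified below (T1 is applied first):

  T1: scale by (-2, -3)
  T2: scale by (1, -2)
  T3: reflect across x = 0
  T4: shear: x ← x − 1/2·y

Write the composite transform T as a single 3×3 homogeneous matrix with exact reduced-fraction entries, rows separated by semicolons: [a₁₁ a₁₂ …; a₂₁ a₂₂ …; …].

T1 = [-2 0 0; 0 -3 0; 0 0 1]
T2·T1 = [-2 0 0; 0 6 0; 0 0 1]
T3·…·T1 = [2 0 0; 0 6 0; 0 0 1]
T4·…·T1 = [2 -3 0; 0 6 0; 0 0 1]

T = [2 -3 0; 0 6 0; 0 0 1]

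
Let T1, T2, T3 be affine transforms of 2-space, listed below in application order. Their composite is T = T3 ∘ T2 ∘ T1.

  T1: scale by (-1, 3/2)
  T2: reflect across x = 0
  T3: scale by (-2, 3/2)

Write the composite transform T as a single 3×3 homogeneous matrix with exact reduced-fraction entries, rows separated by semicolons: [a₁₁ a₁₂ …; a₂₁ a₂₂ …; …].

T = [-2 0 0; 0 9/4 0; 0 0 1]

T1 = [-1 0 0; 0 3/2 0; 0 0 1]
T2·T1 = [1 0 0; 0 3/2 0; 0 0 1]
T3·…·T1 = [-2 0 0; 0 9/4 0; 0 0 1]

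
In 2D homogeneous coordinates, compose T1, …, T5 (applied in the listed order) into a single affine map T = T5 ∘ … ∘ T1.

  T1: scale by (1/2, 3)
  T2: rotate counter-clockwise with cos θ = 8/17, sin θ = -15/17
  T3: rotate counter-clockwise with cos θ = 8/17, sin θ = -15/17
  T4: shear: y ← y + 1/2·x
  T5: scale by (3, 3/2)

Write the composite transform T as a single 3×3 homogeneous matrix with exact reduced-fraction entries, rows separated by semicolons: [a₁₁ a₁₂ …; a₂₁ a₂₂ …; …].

T = [-483/578 2160/289 0; -1923/2312 -369/578 0; 0 0 1]

T1 = [1/2 0 0; 0 3 0; 0 0 1]
T2·T1 = [4/17 45/17 0; -15/34 24/17 0; 0 0 1]
T3·…·T1 = [-161/578 720/289 0; -120/289 -483/289 0; 0 0 1]
T4·…·T1 = [-161/578 720/289 0; -641/1156 -123/289 0; 0 0 1]
T5·…·T1 = [-483/578 2160/289 0; -1923/2312 -369/578 0; 0 0 1]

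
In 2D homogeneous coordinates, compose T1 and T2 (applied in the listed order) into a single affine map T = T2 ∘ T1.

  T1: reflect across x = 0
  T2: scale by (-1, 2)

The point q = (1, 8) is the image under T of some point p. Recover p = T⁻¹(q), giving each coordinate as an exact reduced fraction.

p = (1, 4)

T1 = [-1 0 0; 0 1 0; 0 0 1]
T2·T1 = [1 0 0; 0 2 0; 0 0 1]
det M = 2; M⁻¹ = [1 0 0; 0 1/2 0; 0 0 1]
M⁻¹ · (1, 8)ᵀ = (1, 4)ᵀ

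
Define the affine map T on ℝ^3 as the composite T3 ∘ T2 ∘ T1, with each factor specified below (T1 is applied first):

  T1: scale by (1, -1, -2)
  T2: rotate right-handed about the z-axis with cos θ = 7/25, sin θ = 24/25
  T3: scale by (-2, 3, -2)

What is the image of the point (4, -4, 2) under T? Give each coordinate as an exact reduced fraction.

T(p) = (136/25, 372/25, 8)

T1 scale by (1, -1, -2): (4, -4, 2) → (4, 4, -4)
T2 rotate right-handed about the z-axis with cos θ = 7/25, sin θ = 24/25: (4, 4, -4) → (-68/25, 124/25, -4)
T3 scale by (-2, 3, -2): (-68/25, 124/25, -4) → (136/25, 372/25, 8)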